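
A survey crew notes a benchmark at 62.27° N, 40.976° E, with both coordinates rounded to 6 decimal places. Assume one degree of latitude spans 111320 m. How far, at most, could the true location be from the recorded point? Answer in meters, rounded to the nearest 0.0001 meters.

Rounding to 6 decimal places leaves each coordinate within ±5e-07° of the true value.
North–south component: 5e-07° × 111320 = 0.05566 m.
E–W at 62.27°: 5e-07° × 111320 × cos 62.27° = 5e-07 × 111320 × 0.4653 ≈ 0.0258989 m.
Worst case both components are at the extreme and orthogonal: √(0.05566² + 0.0258989²) ≈ 0.0613905 m.

0.0614 meters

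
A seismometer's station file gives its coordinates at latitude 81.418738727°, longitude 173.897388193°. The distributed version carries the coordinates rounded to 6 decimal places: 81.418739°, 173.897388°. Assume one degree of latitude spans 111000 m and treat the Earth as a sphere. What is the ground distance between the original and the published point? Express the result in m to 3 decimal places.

0.030 m

The latitude changed by -0.000000273° and the longitude by +0.000000193°.
North–south shift: -0.000000273 × 111000 = -0.030303 m.
E–W at 81.4187°: 0.000000193° × 111000 × cos 81.4187° = 0.000000193 × 111000 × 0.1492 ≈ 0.00319657 m.
Distance: √(0.030303² + 0.00319657²) ≈ 0.0304711 m.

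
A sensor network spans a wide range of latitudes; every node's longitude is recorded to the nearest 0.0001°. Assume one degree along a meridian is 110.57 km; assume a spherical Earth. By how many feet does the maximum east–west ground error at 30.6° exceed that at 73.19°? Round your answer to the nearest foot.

10 feet

Rounding to 4 decimal places leaves the longitude within ±5e-05° of the true value.
Error at 30.6° = 5e-05° × 110570 × cos 30.6° ≈ 5.5285 × 0.8607 = 4.7586 m.
Error at 73.19° = 5e-05° × 110570 × cos 73.19° ≈ 5.5285 × 0.2892 = 1.5988 m.
So the lower-latitude error exceeds the higher by 4.7586 − 1.5988 = 3.1598 m.
Converting: 3.15978 m × 3.2808 ft/m ≈ 10.367 ft.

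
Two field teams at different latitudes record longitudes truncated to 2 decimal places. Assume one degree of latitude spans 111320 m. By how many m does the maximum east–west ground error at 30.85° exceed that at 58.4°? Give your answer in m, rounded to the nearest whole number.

372 m

Truncating at 2 decimal places can drop up to a full unit in the last place, so the longitude may be off by as much as 0.01°.
Error at 30.85° = 0.01° × 111320 × cos 30.85° ≈ 1113.2 × 0.8585 = 955.7 m.
At 58.4°: 0.01° × 111320 × cos 58.4° = 0.01 × 111320 × 0.5240 ≈ 583.3 m.
Difference: 955.7 − 583.3 = 372.4 m.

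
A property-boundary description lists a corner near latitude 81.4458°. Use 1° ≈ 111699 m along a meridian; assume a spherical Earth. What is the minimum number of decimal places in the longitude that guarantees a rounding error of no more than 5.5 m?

4

At 81.4458° one degree of longitude covers 111699 × cos 81.4458° ≈ 111699 × 0.1487 ≈ 16614.7 m.
Rounding to N decimal places gives at most 0.5 × 10⁻ᴺ degrees of error, i.e. 0.5 × 10⁻ᴺ × 16614.7 m.
Need 0.5 × 16614.7 × 10⁻ᴺ ≤ 5.5 → 10⁻ᴺ ≤ 6.621e-04, so N ≥ 3.18.
At 3 places the error can reach 8.31 m, but 4 places keeps it to 0.831 m.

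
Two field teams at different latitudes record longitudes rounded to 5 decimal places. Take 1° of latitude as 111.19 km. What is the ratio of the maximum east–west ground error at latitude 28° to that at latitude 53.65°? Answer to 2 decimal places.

Rounding to 5 decimal places leaves the longitude within ±5e-06° of the true value.
At 28°: 5e-06° × 111190 × cos 28° = 5e-06 × 111190 × 0.8829 ≈ 0.49087 m.
At 53.65°: 5e-06° × 111190 × cos 53.65° = 5e-06 × 111190 × 0.5927 ≈ 0.32952 m.
Ratio: 0.49087 / 0.32952 = cos 28° / cos 53.65° ≈ 1.4897.

1.49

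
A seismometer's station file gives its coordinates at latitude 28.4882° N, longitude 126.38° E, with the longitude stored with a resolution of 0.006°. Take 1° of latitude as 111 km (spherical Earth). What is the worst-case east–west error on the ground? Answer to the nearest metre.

With a 0.006° grid the true value lies within half a step, ±0.006°/2 = ±0.003°, of the stored one.
At latitude 28.4882° a degree of longitude spans 111000 m × cos 28.4882° = 111000 × 0.8789 ≈ 97559.6 m.
So at most 0.003° × 97559.6 ≈ 292.679 m east–west.

293 metres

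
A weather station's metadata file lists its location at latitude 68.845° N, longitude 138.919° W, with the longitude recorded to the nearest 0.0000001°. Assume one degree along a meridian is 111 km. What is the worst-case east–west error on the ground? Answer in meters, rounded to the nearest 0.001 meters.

Rounding to 7 decimal places leaves the longitude within ±5e-08° of the true value.
At latitude 68.845° a degree of longitude spans 111000 m × cos 68.845° = 111000 × 0.3609 ≈ 40059 m.
So at most 5e-08° × 40059 ≈ 0.00200295 m east–west.

0.002 meters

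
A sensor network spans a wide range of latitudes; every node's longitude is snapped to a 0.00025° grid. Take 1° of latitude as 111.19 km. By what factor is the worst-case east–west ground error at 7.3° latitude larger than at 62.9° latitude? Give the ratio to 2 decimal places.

With a 0.00025° grid the true value lies within half a step, ±0.00025°/2 = ±0.000125°, of the stored one.
Error at 7.3° = 0.000125° × 111190 × cos 7.3° ≈ 13.899 × 0.9919 = 13.786 m.
Error at 62.9° = 0.000125° × 111190 × cos 62.9° ≈ 13.899 × 0.4555 = 6.3315 m.
The ratio reduces to cos 7.3° / cos 62.9° = 0.9919/0.4555 ≈ 2.1774.

2.18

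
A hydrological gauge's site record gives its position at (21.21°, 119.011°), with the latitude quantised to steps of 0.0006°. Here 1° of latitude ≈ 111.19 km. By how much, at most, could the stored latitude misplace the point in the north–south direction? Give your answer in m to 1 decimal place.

With a 0.0006° grid the true value lies within half a step, ±0.0006°/2 = ±0.0003°, of the stored one.
So the N–S error is at most 0.0003 × 111190 = 33.357 m.

33.4 m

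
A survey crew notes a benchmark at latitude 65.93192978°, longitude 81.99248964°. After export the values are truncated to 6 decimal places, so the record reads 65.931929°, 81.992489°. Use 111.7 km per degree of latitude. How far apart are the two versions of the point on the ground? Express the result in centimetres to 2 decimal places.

Δlat = 65.93192978 − 65.931929 = +0.00000078°; Δlon = 81.99248964 − 81.992489 = +0.00000064°.
North–south shift: 0.00000078 × 111700 = 0.087126 m.
East–west at this latitude: 0.00000064° × 111700 × cos 65.9319° ≈ 0.00000064 × 45553.7 = 0.0291544 m.
Combined displacement = (0.087126² + 0.0291544²)^½ ≈ 0.0918745 m.
That is 0.0918745 m = 9.1874 cm.

9.19 centimetres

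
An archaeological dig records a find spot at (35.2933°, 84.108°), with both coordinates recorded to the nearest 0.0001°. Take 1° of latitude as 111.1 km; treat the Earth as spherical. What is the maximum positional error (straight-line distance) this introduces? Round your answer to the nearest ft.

Rounding to 4 decimal places leaves each coordinate within ±5e-05° of the true value.
North–south component: 5e-05° × 111100 = 5.555 m.
E–W at 35.2933°: 5e-05° × 111100 × cos 35.2933° = 5e-05 × 111100 × 0.8162 ≈ 4.53402 m.
The two errors are perpendicular, so the maximum displacement is √(5.555² + 4.53402²) ≈ 7.17045 m.
In feet: 7.17045 m ÷ 0.3048 ≈ 23.525 ft.

24 ft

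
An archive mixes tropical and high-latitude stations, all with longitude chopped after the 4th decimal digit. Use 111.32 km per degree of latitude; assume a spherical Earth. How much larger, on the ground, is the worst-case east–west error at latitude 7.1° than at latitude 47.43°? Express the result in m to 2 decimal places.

Truncating at 4 decimal places can drop up to a full unit in the last place, so the longitude may be off by as much as 0.0001°.
Error at 7.1° = 0.0001° × 111320 × cos 7.1° ≈ 11.132 × 0.9923 = 11.047 m.
At 47.43°: 0.0001° × 111320 × cos 47.43° = 0.0001 × 111320 × 0.6765 ≈ 7.5307 m.
Difference: 11.047 − 7.5307 = 3.5159 m.

3.52 m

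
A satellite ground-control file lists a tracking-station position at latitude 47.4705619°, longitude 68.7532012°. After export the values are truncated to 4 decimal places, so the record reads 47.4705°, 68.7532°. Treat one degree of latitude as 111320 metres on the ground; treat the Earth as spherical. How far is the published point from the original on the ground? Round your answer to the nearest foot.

Δlat = 47.4705619 − 47.4705 = +0.0000619°; Δlon = 68.7532012 − 68.7532 = +0.0000012°.
N–S: 0.0000619° × 111320 m/° = 6.89071 m.
E–W at 47.4705°: 0.0000012° × 111320 × cos 47.4705° = 0.0000012 × 111320 × 0.6760 ≈ 0.0902987 m.
Distance: √(6.89071² + 0.0902987²) ≈ 6.8913 m.
In feet: 6.8913 m ÷ 0.3048 ≈ 22.609 ft.

23 feet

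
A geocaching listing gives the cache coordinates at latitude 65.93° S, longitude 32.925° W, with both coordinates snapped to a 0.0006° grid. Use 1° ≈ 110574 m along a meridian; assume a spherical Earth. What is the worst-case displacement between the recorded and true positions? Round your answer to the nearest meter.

With a 0.0006° grid the true value lies within half a step, ±0.0006°/2 = ±0.0003°, of the stored one.
North–south component: 0.0003° × 110574 = 33.1722 m.
Longitude error → 0.0003 × 110574 × cos 65.93° = 0.0003 × 110574 × 0.4079 ≈ 13.5294 m.
The two errors are perpendicular, so the maximum displacement is √(33.1722² + 13.5294²) ≈ 35.8251 m.

36 meters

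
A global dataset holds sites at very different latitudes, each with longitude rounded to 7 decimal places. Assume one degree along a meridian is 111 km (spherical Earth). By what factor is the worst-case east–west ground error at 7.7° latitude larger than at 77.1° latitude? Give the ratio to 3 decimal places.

Rounding to 7 decimal places leaves the longitude within ±5e-08° of the true value.
Error at 7.7° = 5e-08° × 111000 × cos 7.7° ≈ 0.00555 × 0.9910 = 0.0055 m.
At 77.1°: 5e-08° × 111000 × cos 77.1° = 5e-08 × 111000 × 0.2233 ≈ 0.001239 m.
The ratio reduces to cos 7.7° / cos 77.1° = 0.9910/0.2233 ≈ 4.4389.

4.439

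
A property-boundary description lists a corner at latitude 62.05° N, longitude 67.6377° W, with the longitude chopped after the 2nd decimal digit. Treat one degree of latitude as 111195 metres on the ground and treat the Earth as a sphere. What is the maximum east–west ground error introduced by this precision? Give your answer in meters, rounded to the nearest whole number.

Truncating at 2 decimal places can drop up to a full unit in the last place, so the longitude may be off by as much as 0.01°.
Parallels shrink by cos φ, so at 62.05° a degree of longitude is 111195 × 0.4687 ≈ 52117.2 m.
Maximum E–W displacement: 0.01 × 52117.2 = 521.172 m.

521 meters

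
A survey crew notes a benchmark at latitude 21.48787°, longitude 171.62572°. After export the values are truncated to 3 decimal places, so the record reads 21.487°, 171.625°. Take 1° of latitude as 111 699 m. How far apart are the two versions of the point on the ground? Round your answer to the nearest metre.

123 metres

The latitude changed by +0.00087° and the longitude by +0.00072°.
North–south shift: 0.00087 × 111699 = 97.1781 m.
E–W at 21.487°: 0.00072° × 111699 × cos 21.487° = 0.00072 × 111699 × 0.9305 ≈ 74.8339 m.
Combined displacement = (97.1781² + 74.8339²)^½ ≈ 122.653 m.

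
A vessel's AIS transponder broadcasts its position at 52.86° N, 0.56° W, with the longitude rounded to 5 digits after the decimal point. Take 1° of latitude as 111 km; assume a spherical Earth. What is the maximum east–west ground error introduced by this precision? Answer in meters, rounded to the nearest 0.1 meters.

Rounding to 5 decimal places leaves the longitude within ±5e-06° of the true value.
Parallels shrink by cos φ, so at 52.86° a degree of longitude is 111000 × 0.6038 ≈ 67017.9 m.
East–west error: 5e-06° × 67017.9 m/° ≈ 0.335089 m.

0.3 meters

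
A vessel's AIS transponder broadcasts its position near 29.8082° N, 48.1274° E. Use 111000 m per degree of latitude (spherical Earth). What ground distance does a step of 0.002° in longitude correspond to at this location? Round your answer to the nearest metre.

0.002° of longitude at 29.8082° is 0.002 × 111000 × cos 29.8082° ≈ 0.002 × 96314.1 = 192.628 m.

193 metres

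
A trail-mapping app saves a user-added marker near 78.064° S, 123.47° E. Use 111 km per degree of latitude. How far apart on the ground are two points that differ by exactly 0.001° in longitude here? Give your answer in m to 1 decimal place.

23.0 m

One degree of longitude here spans 111000 × cos 78.064° = 111000 × 0.2068 ≈ 22956.9 m; 0.001° of that is 22.9569 m.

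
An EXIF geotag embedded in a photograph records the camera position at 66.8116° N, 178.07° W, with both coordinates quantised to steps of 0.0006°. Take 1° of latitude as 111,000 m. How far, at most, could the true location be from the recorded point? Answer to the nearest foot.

117 feet

With a 0.0006° grid the true value lies within half a step, ±0.0006°/2 = ±0.0003°, of the stored one.
North–south component: 0.0003° × 111000 = 33.3 m.
Longitude error → 0.0003 × 111000 × cos 66.8116° = 0.0003 × 111000 × 0.3938 ≈ 13.1121 m.
The two errors are perpendicular, so the maximum displacement is √(33.3² + 13.1121²) ≈ 35.7885 m.
Converting: 35.7885 m × 3.2808 ft/m ≈ 117.42 ft.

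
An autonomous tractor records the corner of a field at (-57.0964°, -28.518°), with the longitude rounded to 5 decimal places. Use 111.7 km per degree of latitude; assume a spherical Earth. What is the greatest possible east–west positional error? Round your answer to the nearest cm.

Rounding to 5 decimal places leaves the longitude within ±5e-06° of the true value.
At latitude 57.0964° a degree of longitude spans 111700 m × cos 57.0964° = 111700 × 0.5432 ≈ 60678.5 m.
So at most 5e-06° × 60678.5 ≈ 0.303392 m east–west.
That is 0.303392 m = 30.339 cm.

30 cm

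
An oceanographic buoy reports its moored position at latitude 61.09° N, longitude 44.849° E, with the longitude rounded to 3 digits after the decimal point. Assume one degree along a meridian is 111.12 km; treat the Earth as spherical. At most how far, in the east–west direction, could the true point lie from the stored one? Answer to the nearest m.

27 m

Rounding to 3 decimal places leaves the longitude within ±0.0005° of the true value.
Parallels shrink by cos φ, so at 61.09° a degree of longitude is 111120 × 0.4834 ≈ 53719.3 m.
Maximum E–W displacement: 0.0005 × 53719.3 = 26.8597 m.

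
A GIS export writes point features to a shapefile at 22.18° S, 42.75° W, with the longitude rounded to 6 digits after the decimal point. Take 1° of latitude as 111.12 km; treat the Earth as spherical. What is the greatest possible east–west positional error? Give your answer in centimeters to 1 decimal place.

5.1 centimeters

Rounding to 6 decimal places leaves the longitude within ±5e-07° of the true value.
At latitude 22.18° a degree of longitude spans 111120 m × cos 22.18° = 111120 × 0.9260 ≈ 102897 m.
East–west error: 5e-07° × 102897 m/° ≈ 0.0514487 m.
That is 0.0514487 m = 5.1449 cm.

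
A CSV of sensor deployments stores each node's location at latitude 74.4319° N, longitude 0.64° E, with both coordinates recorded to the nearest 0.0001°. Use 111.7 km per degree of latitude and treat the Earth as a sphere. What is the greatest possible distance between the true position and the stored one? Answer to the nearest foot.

Rounding to 4 decimal places leaves each coordinate within ±5e-05° of the true value.
N–S: 5e-05° × 111700 m/° = 5.585 m.
E–W at 74.4319°: 5e-05° × 111700 × cos 74.4319° = 5e-05 × 111700 × 0.2684 ≈ 1.49892 m.
Combining orthogonally: (5.585² + 1.49892²)^½ ≈ 5.78265 m.
Converting: 5.78265 m × 3.2808 ft/m ≈ 18.972 ft.

19 feet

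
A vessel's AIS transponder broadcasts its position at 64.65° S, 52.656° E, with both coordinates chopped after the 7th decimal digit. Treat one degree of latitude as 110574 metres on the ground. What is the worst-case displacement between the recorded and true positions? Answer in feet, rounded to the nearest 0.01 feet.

Truncating at 7 decimal places can drop up to a full unit in the last place, so each coordinate may be off by as much as 1e-07°.
N–S: 1e-07° × 110574 m/° = 0.0110574 m.
Longitude error → 1e-07 × 110574 × cos 64.65° = 1e-07 × 110574 × 0.4281 ≈ 0.00473419 m.
Worst case both components are at the extreme and orthogonal: √(0.0110574² + 0.00473419²) ≈ 0.0120282 m.
In feet: 0.0120282 m ÷ 0.3048 ≈ 0.039463 ft.

0.04 feet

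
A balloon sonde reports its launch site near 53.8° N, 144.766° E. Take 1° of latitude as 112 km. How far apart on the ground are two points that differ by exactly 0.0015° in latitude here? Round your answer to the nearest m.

168 m

Along a meridian 0.0015° is 0.0015 × 112000 = 168 m.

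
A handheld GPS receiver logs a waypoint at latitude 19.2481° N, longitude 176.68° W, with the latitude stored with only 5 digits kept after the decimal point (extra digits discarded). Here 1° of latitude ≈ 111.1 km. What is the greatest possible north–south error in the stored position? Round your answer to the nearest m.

Truncating at 5 decimal places can drop up to a full unit in the last place, so the latitude may be off by as much as 1e-05°.
So the N–S error is at most 1e-05 × 111100 = 1.111 m.

1 m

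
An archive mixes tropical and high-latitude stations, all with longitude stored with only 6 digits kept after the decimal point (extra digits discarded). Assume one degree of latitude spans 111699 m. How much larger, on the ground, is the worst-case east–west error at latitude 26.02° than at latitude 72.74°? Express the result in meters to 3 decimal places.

Truncating at 6 decimal places can drop up to a full unit in the last place, so the longitude may be off by as much as 1e-06°.
At 26.02°: 1e-06° × 111699 × cos 26.02° = 1e-06 × 111699 × 0.8986 ≈ 0.10038 m.
At 72.74°: 1e-06° × 111699 × cos 72.74° = 1e-06 × 111699 × 0.2967 ≈ 0.033142 m.
Difference: 0.10038 − 0.033142 = 0.067235 m.

0.067 meters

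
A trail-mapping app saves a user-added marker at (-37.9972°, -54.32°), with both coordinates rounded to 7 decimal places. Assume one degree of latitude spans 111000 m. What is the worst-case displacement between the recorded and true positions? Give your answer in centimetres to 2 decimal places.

0.71 centimetres

Rounding to 7 decimal places leaves each coordinate within ±5e-08° of the true value.
North–south component: 5e-08° × 111000 = 0.00555 m.
East–west component at 37.9972°: 5e-08° × 111000 × cos 37.9972° ≈ 5e-08 × 87472.5 ≈ 0.00437363 m.
Worst case both components are at the extreme and orthogonal: √(0.00555² + 0.00437363²) ≈ 0.00706619 m.
That is 0.00706619 m = 0.70662 cm.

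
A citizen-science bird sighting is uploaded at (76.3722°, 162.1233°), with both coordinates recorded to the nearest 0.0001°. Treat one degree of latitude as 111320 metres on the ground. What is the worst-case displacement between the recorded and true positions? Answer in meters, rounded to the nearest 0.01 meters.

5.72 meters

Rounding to 4 decimal places leaves each coordinate within ±5e-05° of the true value.
Latitude error → 5e-05 × 111320 = 5.566 m along the meridian.
E–W at 76.3722°: 5e-05° × 111320 × cos 76.3722° = 5e-05 × 111320 × 0.2356 ≈ 1.31143 m.
The two errors are perpendicular, so the maximum displacement is √(5.566² + 1.31143²) ≈ 5.71841 m.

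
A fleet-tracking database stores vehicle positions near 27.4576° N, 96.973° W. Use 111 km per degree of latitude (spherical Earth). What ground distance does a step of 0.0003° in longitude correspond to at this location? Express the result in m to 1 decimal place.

29.5 m

0.0003° of longitude at 27.4576° is 0.0003 × 111000 × cos 27.4576° ≈ 0.0003 × 98496.1 = 29.5488 m.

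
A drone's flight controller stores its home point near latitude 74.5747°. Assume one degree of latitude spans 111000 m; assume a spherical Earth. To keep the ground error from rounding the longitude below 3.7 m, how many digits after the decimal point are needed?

At 74.5747° one degree of longitude covers 111000 × cos 74.5747° ≈ 111000 × 0.2660 ≈ 29524 m.
With N decimal places the half-ulp bound is 0.5·10⁻ᴺ°, or 0.5·10⁻ᴺ × 29524 m on the ground.
Need 0.5 × 29524 × 10⁻ᴺ ≤ 3.7 → 10⁻ᴺ ≤ 2.506e-04, so N ≥ 3.60.
N = 3 would give 14.8 m (too coarse); N = 4 gives 1.48 m ≤ 3.7 m.

4 decimal places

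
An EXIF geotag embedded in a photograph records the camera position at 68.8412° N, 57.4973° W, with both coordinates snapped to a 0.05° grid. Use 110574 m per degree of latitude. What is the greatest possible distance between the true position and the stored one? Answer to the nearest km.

3 km

With a 0.05° grid the true value lies within half a step, ±0.05°/2 = ±0.025°, of the stored one.
N–S: 0.025° × 110574 m/° = 2764.35 m.
Longitude error → 0.025 × 110574 × cos 68.8412° = 0.025 × 110574 × 0.3610 ≈ 997.803 m.
Combining orthogonally: (2764.35² + 997.803²)^½ ≈ 2938.92 m.
That is 2938.92 m = 2.9389 km.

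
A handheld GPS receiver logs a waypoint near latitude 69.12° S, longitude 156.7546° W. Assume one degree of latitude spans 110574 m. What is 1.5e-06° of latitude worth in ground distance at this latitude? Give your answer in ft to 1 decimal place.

1.5e-06° × 110574 m/° = 0.165861 m.
Converting: 0.165861 m × 3.2808 ft/m ≈ 0.54416 ft.

0.5 ft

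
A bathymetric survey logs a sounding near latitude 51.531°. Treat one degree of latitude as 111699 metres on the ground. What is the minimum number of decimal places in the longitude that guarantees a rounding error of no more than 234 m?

3

At 51.531° one degree of longitude covers 111699 × cos 51.531° ≈ 111699 × 0.6221 ≈ 69487 m.
With N decimal places the half-ulp bound is 0.5·10⁻ᴺ°, or 0.5·10⁻ᴺ × 69487 m on the ground.
Setting 34743.5 × 10⁻ᴺ ≤ 234 gives 10ᴺ ≥ 148.5, i.e. N ≥ 2.17.
So 3 decimal places suffice (34.7 m); 2 would allow up to 347 m.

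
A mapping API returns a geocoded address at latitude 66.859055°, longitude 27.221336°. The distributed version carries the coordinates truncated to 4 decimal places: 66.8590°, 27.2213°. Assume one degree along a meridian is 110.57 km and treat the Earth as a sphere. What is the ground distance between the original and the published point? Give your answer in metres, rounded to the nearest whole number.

The latitude changed by +0.000055° and the longitude by +0.000036°.
N–S: 0.000055° × 110570 m/° = 6.08135 m.
East–west at this latitude: 0.000036° × 110570 × cos 66.859° ≈ 0.000036 × 43453.5 = 1.56433 m.
Hypotenuse of the two orthogonal shifts: √(6.08135² + 1.56433²) = 6.27933 m.

6 metres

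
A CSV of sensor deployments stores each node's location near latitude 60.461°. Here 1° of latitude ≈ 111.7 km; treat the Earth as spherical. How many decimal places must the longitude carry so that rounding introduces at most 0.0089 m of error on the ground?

7 decimal places

At 60.461° one degree of longitude covers 111700 × cos 60.461° ≈ 111700 × 0.4930 ≈ 55069.9 m.
With N decimal places the half-ulp bound is 0.5·10⁻ᴺ°, or 0.5·10⁻ᴺ × 55069.9 m on the ground.
Need 0.5 × 55069.9 × 10⁻ᴺ ≤ 0.0089 → 10⁻ᴺ ≤ 3.232e-07, so N ≥ 6.49.
At 6 places the error can reach 0.0275 m, but 7 places keeps it to 0.00275 m.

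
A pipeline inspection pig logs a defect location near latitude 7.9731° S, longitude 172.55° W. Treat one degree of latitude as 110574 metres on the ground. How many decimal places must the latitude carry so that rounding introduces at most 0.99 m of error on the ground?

One degree of latitude covers 110574 m.
Rounding to N decimal places gives at most 0.5 × 10⁻ᴺ degrees of error, i.e. 0.5 × 10⁻ᴺ × 110574 m.
Need 0.5 × 110574 × 10⁻ᴺ ≤ 0.99 → 10⁻ᴺ ≤ 1.791e-05, so N ≥ 4.75.
N = 4 would give 5.53 m (too coarse); N = 5 gives 0.553 m ≤ 0.99 m.

5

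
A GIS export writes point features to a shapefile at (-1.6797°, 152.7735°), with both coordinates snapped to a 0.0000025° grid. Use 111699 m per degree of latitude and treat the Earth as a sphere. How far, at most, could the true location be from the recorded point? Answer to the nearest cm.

With a 0.0000025° grid the true value lies within half a step, ±0.0000025°/2 = ±1.25e-06°, of the stored one.
Latitude error → 1.25e-06 × 111699 = 0.139624 m along the meridian.
Longitude error → 1.25e-06 × 111699 × cos 1.6797° = 1.25e-06 × 111699 × 0.9996 ≈ 0.139564 m.
The two errors are perpendicular, so the maximum displacement is √(0.139624² + 0.139564²) ≈ 0.197415 m.
That is 0.197415 m = 19.742 cm.

20 cm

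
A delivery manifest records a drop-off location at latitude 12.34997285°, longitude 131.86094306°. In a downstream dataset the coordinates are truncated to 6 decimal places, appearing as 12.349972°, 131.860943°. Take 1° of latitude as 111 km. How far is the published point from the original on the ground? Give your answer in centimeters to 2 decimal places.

The latitude changed by +0.00000085° and the longitude by +0.00000006°.
N–S: 0.00000085° × 111000 m/° = 0.09435 m.
East–west at this latitude: 0.00000006° × 111000 × cos 12.35° ≈ 0.00000006 × 108431 = 0.00650589 m.
Hypotenuse of the two orthogonal shifts: √(0.09435² + 0.00650589²) = 0.094574 m.
That is 0.094574 m = 9.4574 cm.

9.46 centimeters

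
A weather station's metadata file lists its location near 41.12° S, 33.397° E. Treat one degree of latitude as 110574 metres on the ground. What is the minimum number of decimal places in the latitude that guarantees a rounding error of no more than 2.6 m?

5 decimal places

One degree of latitude covers 110574 m.
N decimal places → at most half a unit in the last place, 0.5 × 10⁻ᴺ° = 110574/2 × 10⁻ᴺ m.
Setting 55287 × 10⁻ᴺ ≤ 2.6 gives 10ᴺ ≥ 2.126e+04, i.e. N ≥ 4.33.
At 4 places the error can reach 5.53 m, but 5 places keeps it to 0.553 m.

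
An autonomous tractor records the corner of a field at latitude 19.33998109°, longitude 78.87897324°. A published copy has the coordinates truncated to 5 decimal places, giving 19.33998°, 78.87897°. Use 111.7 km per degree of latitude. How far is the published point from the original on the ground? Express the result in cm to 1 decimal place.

36.3 cm

Δlat = 19.33998109 − 19.33998 = +0.00000109°; Δlon = 78.87897324 − 78.87897 = +0.00000324°.
N–S: 0.00000109° × 111700 m/° = 0.121753 m.
East–west at this latitude: 0.00000324° × 111700 × cos 19.34° ≈ 0.00000324 × 105397 = 0.341486 m.
Hypotenuse of the two orthogonal shifts: √(0.121753² + 0.341486²) = 0.362541 m.
That is 0.362541 m = 36.254 cm.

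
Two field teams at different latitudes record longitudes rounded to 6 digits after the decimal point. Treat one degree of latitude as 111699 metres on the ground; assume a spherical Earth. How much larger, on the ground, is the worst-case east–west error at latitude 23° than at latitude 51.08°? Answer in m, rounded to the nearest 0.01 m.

Rounding to 6 decimal places leaves the longitude within ±5e-07° of the true value.
Error at 23° = 5e-07° × 111699 × cos 23° ≈ 0.055849 × 0.9205 = 0.05141 m.
At 51.08°: 5e-07° × 111699 × cos 51.08° = 5e-07 × 111699 × 0.6282 ≈ 0.035087 m.
Difference: 0.05141 − 0.035087 = 0.016323 m.

0.02 m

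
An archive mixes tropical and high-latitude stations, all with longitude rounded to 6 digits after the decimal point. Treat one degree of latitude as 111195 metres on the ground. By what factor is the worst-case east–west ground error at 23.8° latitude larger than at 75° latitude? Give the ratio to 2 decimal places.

3.54

Rounding to 6 decimal places leaves the longitude within ±5e-07° of the true value.
Error at 23.8° = 5e-07° × 111195 × cos 23.8° ≈ 0.055597 × 0.9150 = 0.050869 m.
Error at 75° = 5e-07° × 111195 × cos 75° ≈ 0.055597 × 0.2588 = 0.01439 m.
Ratio: 0.050869 / 0.01439 = cos 23.8° / cos 75° ≈ 3.5351.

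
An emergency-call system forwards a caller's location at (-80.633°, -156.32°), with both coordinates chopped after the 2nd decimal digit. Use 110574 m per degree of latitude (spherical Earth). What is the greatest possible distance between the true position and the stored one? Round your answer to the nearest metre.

1120 metres

Truncating at 2 decimal places can drop up to a full unit in the last place, so each coordinate may be off by as much as 0.01°.
Latitude error → 0.01 × 110574 = 1105.74 m along the meridian.
East–west component at 80.633°: 0.01° × 110574 × cos 80.633° ≈ 0.01 × 17996.8 ≈ 179.968 m.
The two errors are perpendicular, so the maximum displacement is √(1105.74² + 179.968²) ≈ 1120.29 m.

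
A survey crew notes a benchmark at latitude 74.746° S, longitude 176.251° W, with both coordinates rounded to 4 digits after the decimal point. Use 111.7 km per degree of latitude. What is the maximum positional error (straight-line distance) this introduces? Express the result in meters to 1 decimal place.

Rounding to 4 decimal places leaves each coordinate within ±5e-05° of the true value.
Latitude error → 5e-05 × 111700 = 5.585 m along the meridian.
East–west component at 74.746°: 5e-05° × 111700 × cos 74.746° ≈ 5e-05 × 29388.1 ≈ 1.46941 m.
Worst case both components are at the extreme and orthogonal: √(5.585² + 1.46941²) ≈ 5.77507 m.

5.8 meters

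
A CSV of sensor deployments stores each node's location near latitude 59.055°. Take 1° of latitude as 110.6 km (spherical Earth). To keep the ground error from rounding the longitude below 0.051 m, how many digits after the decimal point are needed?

At 59.055° one degree of longitude covers 110600 × cos 59.055° ≈ 110600 × 0.5142 ≈ 56872.2 m.
N decimal places → at most half a unit in the last place, 0.5 × 10⁻ᴺ° = 56872.2/2 × 10⁻ᴺ m.
Need 0.5 × 56872.2 × 10⁻ᴺ ≤ 0.051 → 10⁻ᴺ ≤ 1.793e-06, so N ≥ 5.75.
N = 5 would give 0.284 m (too coarse); N = 6 gives 0.0284 m ≤ 0.051 m.

6 decimal places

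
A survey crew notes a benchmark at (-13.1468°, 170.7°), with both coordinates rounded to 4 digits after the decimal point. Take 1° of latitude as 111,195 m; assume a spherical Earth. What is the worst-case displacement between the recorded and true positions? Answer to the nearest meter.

Rounding to 4 decimal places leaves each coordinate within ±5e-05° of the true value.
N–S: 5e-05° × 111195 m/° = 5.55975 m.
East–west component at 13.1468°: 5e-05° × 111195 × cos 13.1468° ≈ 5e-05 × 108281 ≈ 5.41403 m.
Worst case both components are at the extreme and orthogonal: √(5.55975² + 5.41403²) ≈ 7.76032 m.

8 meters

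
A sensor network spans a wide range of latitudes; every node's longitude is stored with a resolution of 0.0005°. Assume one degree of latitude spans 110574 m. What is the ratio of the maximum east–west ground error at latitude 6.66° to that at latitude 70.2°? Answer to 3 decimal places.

With a 0.0005° grid the true value lies within half a step, ±0.0005°/2 = ±0.00025°, of the stored one.
At 6.66°: 0.00025° × 110574 × cos 6.66° = 0.00025 × 110574 × 0.9933 ≈ 27.457 m.
At 70.2°: 0.00025° × 110574 × cos 70.2° = 0.00025 × 110574 × 0.3387 ≈ 9.3639 m.
Ratio: 27.457 / 9.3639 = cos 6.66° / cos 70.2° ≈ 2.9322.

2.932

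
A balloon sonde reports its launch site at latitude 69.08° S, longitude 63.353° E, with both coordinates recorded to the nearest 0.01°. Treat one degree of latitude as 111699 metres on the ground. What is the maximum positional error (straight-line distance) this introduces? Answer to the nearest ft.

Rounding to 2 decimal places leaves each coordinate within ±0.005° of the true value.
Latitude error → 0.005 × 111699 = 558.495 m along the meridian.
E–W at 69.08°: 0.005° × 111699 × cos 69.08° = 0.005 × 111699 × 0.3571 ≈ 199.419 m.
Worst case both components are at the extreme and orthogonal: √(558.495² + 199.419²) ≈ 593.03 m.
Converting: 593.03 m × 3.2808 ft/m ≈ 1945.6 ft.

1946 ft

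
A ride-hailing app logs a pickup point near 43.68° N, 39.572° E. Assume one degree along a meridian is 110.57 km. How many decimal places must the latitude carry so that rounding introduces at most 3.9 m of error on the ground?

One degree of latitude covers 110570 m.
Rounding to N decimal places gives at most 0.5 × 10⁻ᴺ degrees of error, i.e. 0.5 × 10⁻ᴺ × 110570 m.
Need 0.5 × 110570 × 10⁻ᴺ ≤ 3.9 → 10⁻ᴺ ≤ 7.054e-05, so N ≥ 4.15.
N = 4 would give 5.53 m (too coarse); N = 5 gives 0.553 m ≤ 3.9 m.

5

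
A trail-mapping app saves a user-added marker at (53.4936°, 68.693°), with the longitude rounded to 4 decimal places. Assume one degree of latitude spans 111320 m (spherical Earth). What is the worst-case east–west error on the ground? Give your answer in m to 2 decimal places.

3.31 m

Rounding to 4 decimal places leaves the longitude within ±5e-05° of the true value.
Parallels shrink by cos φ, so at 53.4936° a degree of longitude is 111320 × 0.5949 ≈ 66225.7 m.
Maximum E–W displacement: 5e-05 × 66225.7 = 3.31128 m.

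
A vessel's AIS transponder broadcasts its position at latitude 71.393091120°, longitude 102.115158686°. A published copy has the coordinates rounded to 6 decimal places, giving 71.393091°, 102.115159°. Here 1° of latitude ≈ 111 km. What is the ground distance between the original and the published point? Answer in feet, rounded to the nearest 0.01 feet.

0.06 feet

Δlat = 71.393091120 − 71.393091 = +0.000000120°; Δlon = 102.115158686 − 102.115159 = -0.000000314°.
North–south shift: 0.000000120 × 111000 = 0.01332 m.
E–W at 71.3931°: -0.000000314° × 111000 × cos 71.3931° = -0.000000314 × 111000 × 0.3191 ≈ -0.011121 m.
Hypotenuse of the two orthogonal shifts: √(0.01332² + 0.011121²) = 0.0173522 m.
In feet: 0.0173522 m ÷ 0.3048 ≈ 0.05693 ft.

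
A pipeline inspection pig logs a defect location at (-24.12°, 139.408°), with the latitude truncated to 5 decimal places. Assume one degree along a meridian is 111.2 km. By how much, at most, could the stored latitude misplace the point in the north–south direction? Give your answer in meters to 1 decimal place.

1.1 meters

Truncating at 5 decimal places can drop up to a full unit in the last place, so the latitude may be off by as much as 1e-05°.
So the N–S error is at most 1e-05 × 111200 = 1.112 m.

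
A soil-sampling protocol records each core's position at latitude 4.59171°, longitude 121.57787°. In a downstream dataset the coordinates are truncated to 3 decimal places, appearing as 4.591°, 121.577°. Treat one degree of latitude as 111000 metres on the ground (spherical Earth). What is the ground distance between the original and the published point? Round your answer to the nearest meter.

124 meters

Δlat = 4.59171 − 4.591 = +0.00071°; Δlon = 121.57787 − 121.577 = +0.00087°.
North–south shift: 0.00071 × 111000 = 78.81 m.
East–west at this latitude: 0.00087° × 111000 × cos 4.591° ≈ 0.00087 × 110644 = 96.2602 m.
Hypotenuse of the two orthogonal shifts: √(78.81² + 96.2602²) = 124.407 m.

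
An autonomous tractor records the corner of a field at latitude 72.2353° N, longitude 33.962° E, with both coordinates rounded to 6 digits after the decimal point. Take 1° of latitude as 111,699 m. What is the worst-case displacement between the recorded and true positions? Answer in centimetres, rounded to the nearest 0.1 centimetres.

Rounding to 6 decimal places leaves each coordinate within ±5e-07° of the true value.
N–S: 5e-07° × 111699 m/° = 0.0558495 m.
East–west component at 72.2353°: 5e-07° × 111699 × cos 72.2353° ≈ 5e-07 × 34080.3 ≈ 0.0170402 m.
Combining orthogonally: (0.0558495² + 0.0170402²)^½ ≈ 0.0583912 m.
That is 0.0583912 m = 5.8391 cm.

5.8 centimetres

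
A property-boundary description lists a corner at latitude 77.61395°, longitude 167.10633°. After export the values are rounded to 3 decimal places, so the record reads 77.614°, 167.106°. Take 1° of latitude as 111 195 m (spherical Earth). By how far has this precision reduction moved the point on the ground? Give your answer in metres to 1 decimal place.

9.6 metres

The latitude changed by -0.00005° and the longitude by +0.00033°.
North–south shift: -0.00005 × 111195 = -5.55975 m.
E–W at 77.614°: 0.00033° × 111195 × cos 77.614° = 0.00033 × 111195 × 0.2145 ≈ 7.87082 m.
Combined displacement = (5.55975² + 7.87082²)^½ ≈ 9.63642 m.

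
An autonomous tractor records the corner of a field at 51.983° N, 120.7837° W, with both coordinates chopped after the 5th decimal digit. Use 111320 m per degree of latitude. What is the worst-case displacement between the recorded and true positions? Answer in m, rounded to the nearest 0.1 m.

1.3 m

Truncating at 5 decimal places can drop up to a full unit in the last place, so each coordinate may be off by as much as 1e-05°.
Latitude error → 1e-05 × 111320 = 1.1132 m along the meridian.
E–W at 51.983°: 1e-05° × 111320 × cos 51.983° = 1e-05 × 111320 × 0.6159 ≈ 0.685615 m.
The two errors are perpendicular, so the maximum displacement is √(1.1132² + 0.685615²) ≈ 1.30739 m.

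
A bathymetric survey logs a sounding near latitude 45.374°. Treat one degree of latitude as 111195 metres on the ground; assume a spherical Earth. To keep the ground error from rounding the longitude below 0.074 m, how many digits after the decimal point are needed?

At 45.374° one degree of longitude covers 111195 × cos 45.374° ≈ 111195 × 0.7025 ≈ 78111.8 m.
With N decimal places the half-ulp bound is 0.5·10⁻ᴺ°, or 0.5·10⁻ᴺ × 78111.8 m on the ground.
Need 0.5 × 78111.8 × 10⁻ᴺ ≤ 0.074 → 10⁻ᴺ ≤ 1.895e-06, so N ≥ 5.72.
N = 5 would give 0.391 m (too coarse); N = 6 gives 0.0391 m ≤ 0.074 m.

6 decimal places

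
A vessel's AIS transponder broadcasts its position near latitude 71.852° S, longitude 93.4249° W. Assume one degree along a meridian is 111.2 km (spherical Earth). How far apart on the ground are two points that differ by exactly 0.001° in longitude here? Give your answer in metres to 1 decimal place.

34.6 metres

0.001° of longitude at 71.852° is 0.001 × 111200 × cos 71.852° ≈ 0.001 × 34635.8 = 34.6358 m.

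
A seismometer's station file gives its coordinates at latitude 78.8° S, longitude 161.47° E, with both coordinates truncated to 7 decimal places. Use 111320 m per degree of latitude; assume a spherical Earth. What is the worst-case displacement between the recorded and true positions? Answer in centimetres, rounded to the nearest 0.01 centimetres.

1.13 centimetres

Truncating at 7 decimal places can drop up to a full unit in the last place, so each coordinate may be off by as much as 1e-07°.
N–S: 1e-07° × 111320 m/° = 0.011132 m.
East–west component at 78.8°: 1e-07° × 111320 × cos 78.8° ≈ 1e-07 × 21622.2 ≈ 0.00216222 m.
The two errors are perpendicular, so the maximum displacement is √(0.011132² + 0.00216222²) ≈ 0.01134 m.
That is 0.01134 m = 1.134 cm.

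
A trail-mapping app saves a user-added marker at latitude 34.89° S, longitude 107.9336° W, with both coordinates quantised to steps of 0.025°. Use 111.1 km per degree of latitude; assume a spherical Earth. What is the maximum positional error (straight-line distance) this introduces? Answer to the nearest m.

With a 0.025° grid the true value lies within half a step, ±0.025°/2 = ±0.0125°, of the stored one.
N–S: 0.0125° × 111100 m/° = 1388.75 m.
East–west component at 34.89°: 0.0125° × 111100 × cos 34.89° ≈ 0.0125 × 91130 ≈ 1139.12 m.
Combining orthogonally: (1388.75² + 1139.12²)^½ ≈ 1796.17 m.

1796 m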